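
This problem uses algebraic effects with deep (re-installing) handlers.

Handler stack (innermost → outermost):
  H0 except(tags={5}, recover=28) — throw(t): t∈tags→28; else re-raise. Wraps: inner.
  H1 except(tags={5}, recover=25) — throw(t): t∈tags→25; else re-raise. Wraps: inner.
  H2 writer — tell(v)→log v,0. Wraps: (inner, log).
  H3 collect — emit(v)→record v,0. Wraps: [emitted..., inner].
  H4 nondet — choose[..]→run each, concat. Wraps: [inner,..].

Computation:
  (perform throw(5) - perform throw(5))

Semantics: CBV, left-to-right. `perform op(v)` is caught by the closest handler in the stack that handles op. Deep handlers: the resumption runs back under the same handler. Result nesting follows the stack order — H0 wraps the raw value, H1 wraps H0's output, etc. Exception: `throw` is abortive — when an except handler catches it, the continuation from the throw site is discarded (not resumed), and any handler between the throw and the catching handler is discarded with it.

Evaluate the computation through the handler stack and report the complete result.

Working:
throw(5) @ H0 caught ⇒ 28
H1 returns 28
H2 returns (28, ())
H3 returns [(28, ())]
H4 returns [[(28, ())]]
= [[(28, ())]]

Answer: [[(28, ())]]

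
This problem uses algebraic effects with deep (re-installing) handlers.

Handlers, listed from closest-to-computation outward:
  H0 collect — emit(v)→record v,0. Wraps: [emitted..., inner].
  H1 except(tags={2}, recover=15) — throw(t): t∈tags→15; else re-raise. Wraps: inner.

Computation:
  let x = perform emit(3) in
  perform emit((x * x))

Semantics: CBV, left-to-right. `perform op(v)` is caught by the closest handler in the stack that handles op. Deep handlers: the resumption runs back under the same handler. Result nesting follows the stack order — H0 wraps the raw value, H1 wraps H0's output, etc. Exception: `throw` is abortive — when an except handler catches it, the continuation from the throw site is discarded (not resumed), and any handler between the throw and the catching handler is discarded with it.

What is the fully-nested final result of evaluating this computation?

Evaluation trace:
emit(3) @ H0 ⇒ out+=3
emit(0) @ H0 ⇒ out+=0
H0 returns [3, 0, 0]
H1 returns [3, 0, 0]
= [3, 0, 0]

Answer: [3, 0, 0]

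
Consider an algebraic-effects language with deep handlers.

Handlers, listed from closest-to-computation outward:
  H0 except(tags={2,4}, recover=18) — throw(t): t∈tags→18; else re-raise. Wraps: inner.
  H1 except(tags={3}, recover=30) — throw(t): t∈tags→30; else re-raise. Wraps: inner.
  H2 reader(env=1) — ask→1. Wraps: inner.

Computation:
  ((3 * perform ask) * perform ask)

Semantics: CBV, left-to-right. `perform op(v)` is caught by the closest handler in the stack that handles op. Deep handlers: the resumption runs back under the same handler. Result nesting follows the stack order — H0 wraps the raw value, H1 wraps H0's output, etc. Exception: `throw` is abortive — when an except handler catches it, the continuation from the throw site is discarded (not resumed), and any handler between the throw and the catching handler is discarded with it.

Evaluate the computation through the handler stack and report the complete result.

Working:
ask @ H2 ⇒ 1
ask @ H2 ⇒ 1
H0 returns 3
H1 returns 3
H2 returns 3
= 3

Answer: 3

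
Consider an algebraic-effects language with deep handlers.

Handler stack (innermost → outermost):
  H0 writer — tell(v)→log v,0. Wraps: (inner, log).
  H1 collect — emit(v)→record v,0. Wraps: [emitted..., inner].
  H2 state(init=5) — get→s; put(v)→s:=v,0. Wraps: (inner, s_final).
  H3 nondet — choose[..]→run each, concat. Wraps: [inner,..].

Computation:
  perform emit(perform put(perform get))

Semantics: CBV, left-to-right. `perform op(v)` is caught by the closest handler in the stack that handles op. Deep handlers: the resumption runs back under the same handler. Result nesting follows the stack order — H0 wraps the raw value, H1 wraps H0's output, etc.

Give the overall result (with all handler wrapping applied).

Working:
get @ H2 ⇒ 5
put(5) @ H2 ⇒ s:=5
emit(0) @ H1 ⇒ out+=0
H0 returns (0, ())
H1 returns [0, (0, ())]
H2 returns ([0, (0, ())], 5)
H3 returns [([0, (0, ())], 5)]
= [([0, (0, ())], 5)]

Answer: [([0, (0, ())], 5)]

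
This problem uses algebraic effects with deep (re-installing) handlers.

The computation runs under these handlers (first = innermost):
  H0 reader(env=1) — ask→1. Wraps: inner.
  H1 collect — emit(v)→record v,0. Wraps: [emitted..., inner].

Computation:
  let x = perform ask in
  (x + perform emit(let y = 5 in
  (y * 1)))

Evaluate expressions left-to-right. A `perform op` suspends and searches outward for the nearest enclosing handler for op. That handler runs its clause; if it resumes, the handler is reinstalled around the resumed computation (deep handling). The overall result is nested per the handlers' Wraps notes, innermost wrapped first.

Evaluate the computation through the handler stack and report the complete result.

Working:
ask @ H0 ⇒ 1
emit(5) @ H1 ⇒ out+=5
H0 returns 1
H1 returns [5, 1]
= [5, 1]

Answer: [5, 1]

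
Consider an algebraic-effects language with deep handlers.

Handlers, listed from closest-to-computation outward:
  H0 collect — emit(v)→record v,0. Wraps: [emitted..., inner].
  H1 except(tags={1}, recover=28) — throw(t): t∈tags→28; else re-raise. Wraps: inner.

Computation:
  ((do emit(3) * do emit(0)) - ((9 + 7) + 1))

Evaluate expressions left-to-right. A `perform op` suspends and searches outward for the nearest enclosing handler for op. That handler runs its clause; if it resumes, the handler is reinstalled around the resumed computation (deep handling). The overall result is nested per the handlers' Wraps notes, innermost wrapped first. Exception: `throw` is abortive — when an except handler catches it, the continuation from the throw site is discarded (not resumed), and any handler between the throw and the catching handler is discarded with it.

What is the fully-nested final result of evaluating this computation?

Step-by-step:
emit(3) @ H0 ⇒ out+=3
emit(0) @ H0 ⇒ out+=0
H0 returns [3, 0, -17]
H1 returns [3, 0, -17]
= [3, 0, -17]

Answer: [3, 0, -17]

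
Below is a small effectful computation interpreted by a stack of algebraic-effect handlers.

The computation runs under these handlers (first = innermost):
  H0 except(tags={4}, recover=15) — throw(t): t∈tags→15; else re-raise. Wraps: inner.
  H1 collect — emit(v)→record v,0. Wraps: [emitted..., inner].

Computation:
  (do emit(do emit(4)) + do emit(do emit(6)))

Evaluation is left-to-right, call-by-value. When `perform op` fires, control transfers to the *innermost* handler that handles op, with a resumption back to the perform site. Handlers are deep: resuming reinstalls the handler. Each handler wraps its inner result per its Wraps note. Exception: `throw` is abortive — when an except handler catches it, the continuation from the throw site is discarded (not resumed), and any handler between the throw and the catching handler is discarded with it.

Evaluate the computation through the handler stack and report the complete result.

Step-by-step:
emit(4) @ H1 ⇒ out+=4
emit(0) @ H1 ⇒ out+=0
emit(6) @ H1 ⇒ out+=6
emit(0) @ H1 ⇒ out+=0
H0 returns 0
H1 returns [4, 0, 6, 0, 0]
= [4, 0, 6, 0, 0]

Answer: [4, 0, 6, 0, 0]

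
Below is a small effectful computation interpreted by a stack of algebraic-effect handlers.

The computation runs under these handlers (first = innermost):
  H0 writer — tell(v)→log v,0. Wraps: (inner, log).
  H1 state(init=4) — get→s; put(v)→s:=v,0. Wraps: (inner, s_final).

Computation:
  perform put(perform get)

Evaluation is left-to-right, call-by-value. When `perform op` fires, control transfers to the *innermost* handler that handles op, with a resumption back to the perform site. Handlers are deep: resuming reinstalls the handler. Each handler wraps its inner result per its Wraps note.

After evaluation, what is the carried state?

Working:
get @ H1 ⇒ 4
put(4) @ H1 ⇒ s:=4
H0 returns (0, ())
H1 returns ((0, ()), 4)
= ((0, ()), 4)

Answer: 4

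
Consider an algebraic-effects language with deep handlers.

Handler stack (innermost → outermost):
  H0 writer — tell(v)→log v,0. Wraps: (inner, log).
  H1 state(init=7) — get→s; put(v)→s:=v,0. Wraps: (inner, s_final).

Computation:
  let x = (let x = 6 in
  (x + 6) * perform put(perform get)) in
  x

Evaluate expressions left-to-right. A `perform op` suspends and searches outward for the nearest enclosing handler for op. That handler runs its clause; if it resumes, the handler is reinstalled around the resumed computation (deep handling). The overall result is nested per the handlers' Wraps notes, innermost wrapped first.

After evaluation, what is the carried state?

Evaluation trace:
get @ H1 ⇒ 7
put(7) @ H1 ⇒ s:=7
H0 returns (0, ())
H1 returns ((0, ()), 7)
= ((0, ()), 7)

Answer: 7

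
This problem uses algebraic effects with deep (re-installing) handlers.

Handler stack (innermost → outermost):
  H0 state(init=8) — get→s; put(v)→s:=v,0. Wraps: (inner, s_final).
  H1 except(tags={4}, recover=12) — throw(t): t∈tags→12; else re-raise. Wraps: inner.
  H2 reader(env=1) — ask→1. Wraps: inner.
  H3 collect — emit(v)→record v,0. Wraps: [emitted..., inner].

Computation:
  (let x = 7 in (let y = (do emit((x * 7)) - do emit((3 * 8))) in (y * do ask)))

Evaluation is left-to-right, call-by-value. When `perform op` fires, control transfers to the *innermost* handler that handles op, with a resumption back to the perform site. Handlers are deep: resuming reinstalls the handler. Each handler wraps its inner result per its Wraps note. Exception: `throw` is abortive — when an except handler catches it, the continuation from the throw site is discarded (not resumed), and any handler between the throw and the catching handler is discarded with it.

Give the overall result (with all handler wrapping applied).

Answer: [49, 24, (0, 8)]

Step-by-step:
emit(49) @ H3 ⇒ out+=49
emit(24) @ H3 ⇒ out+=24
ask @ H2 ⇒ 1
H0 returns (0, 8)
H1 returns (0, 8)
H2 returns (0, 8)
H3 returns [49, 24, (0, 8)]
= [49, 24, (0, 8)]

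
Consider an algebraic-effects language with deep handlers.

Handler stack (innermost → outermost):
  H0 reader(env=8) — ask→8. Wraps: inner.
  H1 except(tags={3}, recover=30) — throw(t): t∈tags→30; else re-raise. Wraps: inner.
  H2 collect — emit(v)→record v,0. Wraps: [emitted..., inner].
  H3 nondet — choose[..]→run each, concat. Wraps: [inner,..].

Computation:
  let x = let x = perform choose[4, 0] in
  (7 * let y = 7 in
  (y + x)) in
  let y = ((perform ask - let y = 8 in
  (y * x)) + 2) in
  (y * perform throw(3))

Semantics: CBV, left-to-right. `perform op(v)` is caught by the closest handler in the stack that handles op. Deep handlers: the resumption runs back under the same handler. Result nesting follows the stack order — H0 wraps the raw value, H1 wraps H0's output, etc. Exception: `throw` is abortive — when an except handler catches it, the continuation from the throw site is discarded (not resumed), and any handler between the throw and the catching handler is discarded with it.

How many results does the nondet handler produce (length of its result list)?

Evaluation trace:
choose[4, 0] @ H3
  branch[0] choose=4:
    ask @ H0 ⇒ 8
    throw(3) @ H1 caught ⇒ 30
    H2 returns [30]
    H3 returns [[30]]
  branch[1] choose=0:
    ask @ H0 ⇒ 8
    throw(3) @ H1 caught ⇒ 30
    H2 returns [30]
    H3 returns [[30]]
= [[30], [30]]

Answer: 2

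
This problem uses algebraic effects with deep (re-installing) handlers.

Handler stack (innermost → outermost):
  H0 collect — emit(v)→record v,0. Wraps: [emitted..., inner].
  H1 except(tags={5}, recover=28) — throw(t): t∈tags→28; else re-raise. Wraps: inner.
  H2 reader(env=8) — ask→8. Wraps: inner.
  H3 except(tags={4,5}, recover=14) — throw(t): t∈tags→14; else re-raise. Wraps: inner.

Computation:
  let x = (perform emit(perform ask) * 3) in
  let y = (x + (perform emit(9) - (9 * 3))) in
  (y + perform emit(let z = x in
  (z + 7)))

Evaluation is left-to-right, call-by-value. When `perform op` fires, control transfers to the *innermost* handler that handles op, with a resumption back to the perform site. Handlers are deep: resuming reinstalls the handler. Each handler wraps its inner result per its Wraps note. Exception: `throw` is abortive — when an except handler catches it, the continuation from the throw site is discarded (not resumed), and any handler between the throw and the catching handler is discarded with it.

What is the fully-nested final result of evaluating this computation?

Answer: [8, 9, 7, -27]

Step-by-step:
ask @ H2 ⇒ 8
emit(8) @ H0 ⇒ out+=8
emit(9) @ H0 ⇒ out+=9
emit(7) @ H0 ⇒ out+=7
H0 returns [8, 9, 7, -27]
H1 returns [8, 9, 7, -27]
H2 returns [8, 9, 7, -27]
H3 returns [8, 9, 7, -27]
= [8, 9, 7, -27]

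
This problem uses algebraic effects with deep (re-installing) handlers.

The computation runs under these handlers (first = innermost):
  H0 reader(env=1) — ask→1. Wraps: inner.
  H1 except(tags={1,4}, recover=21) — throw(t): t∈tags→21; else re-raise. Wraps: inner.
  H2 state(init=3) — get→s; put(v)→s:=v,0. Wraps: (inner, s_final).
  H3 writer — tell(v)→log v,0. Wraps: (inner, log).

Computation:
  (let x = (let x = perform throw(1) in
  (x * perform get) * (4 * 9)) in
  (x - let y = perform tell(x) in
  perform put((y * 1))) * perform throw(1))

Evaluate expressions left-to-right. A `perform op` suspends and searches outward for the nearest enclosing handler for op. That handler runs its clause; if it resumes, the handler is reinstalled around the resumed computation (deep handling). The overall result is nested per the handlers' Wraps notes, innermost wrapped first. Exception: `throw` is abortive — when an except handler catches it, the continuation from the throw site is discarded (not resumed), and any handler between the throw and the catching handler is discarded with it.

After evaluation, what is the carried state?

Answer: 3

Evaluation trace:
throw(1) @ H1 caught ⇒ 21
H2 returns (21, 3)
H3 returns ((21, 3), ())
= ((21, 3), ())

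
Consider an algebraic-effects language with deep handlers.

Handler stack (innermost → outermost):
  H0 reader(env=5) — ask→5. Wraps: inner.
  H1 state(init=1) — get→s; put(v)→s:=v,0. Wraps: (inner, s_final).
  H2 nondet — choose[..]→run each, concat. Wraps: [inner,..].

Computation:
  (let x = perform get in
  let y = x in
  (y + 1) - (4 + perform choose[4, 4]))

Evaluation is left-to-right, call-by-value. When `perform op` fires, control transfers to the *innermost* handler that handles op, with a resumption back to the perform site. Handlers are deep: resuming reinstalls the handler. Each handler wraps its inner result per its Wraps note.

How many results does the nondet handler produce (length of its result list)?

Evaluation trace:
get @ H1 ⇒ 1
choose[4, 4] @ H2
  branch[0] choose=4:
    H0 returns -6
    H1 returns (-6, 1)
    H2 returns [(-6, 1)]
  branch[1] choose=4:
    H0 returns -6
    H1 returns (-6, 1)
    H2 returns [(-6, 1)]
= [(-6, 1), (-6, 1)]

Answer: 2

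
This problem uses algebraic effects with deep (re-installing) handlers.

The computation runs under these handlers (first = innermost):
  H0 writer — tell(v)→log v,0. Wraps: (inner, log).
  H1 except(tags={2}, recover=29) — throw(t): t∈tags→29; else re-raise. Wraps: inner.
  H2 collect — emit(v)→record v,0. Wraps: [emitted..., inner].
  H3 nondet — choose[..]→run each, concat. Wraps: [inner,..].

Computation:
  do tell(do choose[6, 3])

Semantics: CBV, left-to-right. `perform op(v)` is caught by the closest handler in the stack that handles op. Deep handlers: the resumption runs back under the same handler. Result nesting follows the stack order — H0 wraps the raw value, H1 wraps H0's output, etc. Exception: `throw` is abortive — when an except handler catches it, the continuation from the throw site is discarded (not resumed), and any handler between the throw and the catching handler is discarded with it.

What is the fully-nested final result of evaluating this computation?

Working:
choose[6, 3] @ H3
  branch[0] choose=6:
    tell(6) @ H0 ⇒ log+=6
    H0 returns (0, (6))
    H1 returns (0, (6))
    H2 returns [(0, (6))]
    H3 returns [[(0, (6))]]
  branch[1] choose=3:
    tell(3) @ H0 ⇒ log+=3
    H0 returns (0, (3))
    H1 returns (0, (3))
    H2 returns [(0, (3))]
    H3 returns [[(0, (3))]]
= [[(0, (6))], [(0, (3))]]

Answer: [[(0, (6))], [(0, (3))]]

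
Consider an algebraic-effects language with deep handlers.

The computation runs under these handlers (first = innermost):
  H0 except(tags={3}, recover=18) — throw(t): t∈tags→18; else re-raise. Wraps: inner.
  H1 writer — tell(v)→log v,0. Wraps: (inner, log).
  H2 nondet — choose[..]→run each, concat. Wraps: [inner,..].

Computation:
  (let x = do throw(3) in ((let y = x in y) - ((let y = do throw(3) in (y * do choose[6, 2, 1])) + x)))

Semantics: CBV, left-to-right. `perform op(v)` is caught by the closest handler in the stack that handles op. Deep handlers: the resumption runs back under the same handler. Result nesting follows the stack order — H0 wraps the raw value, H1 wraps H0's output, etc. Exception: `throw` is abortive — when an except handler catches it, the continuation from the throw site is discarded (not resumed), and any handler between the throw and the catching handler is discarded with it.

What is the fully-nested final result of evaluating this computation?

Answer: [(18, ())]

Step-by-step:
throw(3) @ H0 caught ⇒ 18
H1 returns (18, ())
H2 returns [(18, ())]
= [(18, ())]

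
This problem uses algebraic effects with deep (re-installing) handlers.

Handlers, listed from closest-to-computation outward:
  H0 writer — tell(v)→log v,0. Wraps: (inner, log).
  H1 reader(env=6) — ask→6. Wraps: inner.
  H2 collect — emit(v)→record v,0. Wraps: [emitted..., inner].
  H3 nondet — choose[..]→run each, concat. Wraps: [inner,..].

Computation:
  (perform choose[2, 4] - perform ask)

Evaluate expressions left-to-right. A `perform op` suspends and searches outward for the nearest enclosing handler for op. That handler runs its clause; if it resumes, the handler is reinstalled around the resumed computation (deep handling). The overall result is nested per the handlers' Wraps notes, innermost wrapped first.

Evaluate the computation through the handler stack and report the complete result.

Step-by-step:
choose[2, 4] @ H3
  branch[0] choose=2:
    ask @ H1 ⇒ 6
    H0 returns (-4, ())
    H1 returns (-4, ())
    H2 returns [(-4, ())]
    H3 returns [[(-4, ())]]
  branch[1] choose=4:
    ask @ H1 ⇒ 6
    H0 returns (-2, ())
    H1 returns (-2, ())
    H2 returns [(-2, ())]
    H3 returns [[(-2, ())]]
= [[(-4, ())], [(-2, ())]]

Answer: [[(-4, ())], [(-2, ())]]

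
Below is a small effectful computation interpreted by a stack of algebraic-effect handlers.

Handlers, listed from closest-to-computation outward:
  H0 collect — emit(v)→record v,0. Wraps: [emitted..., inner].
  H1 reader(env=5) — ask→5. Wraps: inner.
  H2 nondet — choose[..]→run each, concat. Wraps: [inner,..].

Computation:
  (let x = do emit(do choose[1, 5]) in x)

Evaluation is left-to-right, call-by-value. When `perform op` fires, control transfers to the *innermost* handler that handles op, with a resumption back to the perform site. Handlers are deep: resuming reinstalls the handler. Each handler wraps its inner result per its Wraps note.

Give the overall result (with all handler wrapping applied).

Working:
choose[1, 5] @ H2
  branch[0] choose=1:
    emit(1) @ H0 ⇒ out+=1
    H0 returns [1, 0]
    H1 returns [1, 0]
    H2 returns [[1, 0]]
  branch[1] choose=5:
    emit(5) @ H0 ⇒ out+=5
    H0 returns [5, 0]
    H1 returns [5, 0]
    H2 returns [[5, 0]]
= [[1, 0], [5, 0]]

Answer: [[1, 0], [5, 0]]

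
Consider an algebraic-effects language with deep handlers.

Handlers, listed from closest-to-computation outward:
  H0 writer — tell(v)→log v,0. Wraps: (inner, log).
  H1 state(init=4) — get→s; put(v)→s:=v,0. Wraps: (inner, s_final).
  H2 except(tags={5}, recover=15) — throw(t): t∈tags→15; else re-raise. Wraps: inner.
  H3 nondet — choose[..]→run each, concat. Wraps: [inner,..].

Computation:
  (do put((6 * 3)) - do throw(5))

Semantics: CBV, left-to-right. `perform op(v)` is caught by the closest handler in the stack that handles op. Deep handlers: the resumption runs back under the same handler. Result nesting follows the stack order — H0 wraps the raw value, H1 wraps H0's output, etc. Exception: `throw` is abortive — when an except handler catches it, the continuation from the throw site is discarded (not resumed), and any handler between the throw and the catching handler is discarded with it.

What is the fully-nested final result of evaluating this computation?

Working:
put(18) @ H1 ⇒ s:=18
throw(5) @ H2 caught ⇒ 15
H3 returns [15]
= [15]

Answer: [15]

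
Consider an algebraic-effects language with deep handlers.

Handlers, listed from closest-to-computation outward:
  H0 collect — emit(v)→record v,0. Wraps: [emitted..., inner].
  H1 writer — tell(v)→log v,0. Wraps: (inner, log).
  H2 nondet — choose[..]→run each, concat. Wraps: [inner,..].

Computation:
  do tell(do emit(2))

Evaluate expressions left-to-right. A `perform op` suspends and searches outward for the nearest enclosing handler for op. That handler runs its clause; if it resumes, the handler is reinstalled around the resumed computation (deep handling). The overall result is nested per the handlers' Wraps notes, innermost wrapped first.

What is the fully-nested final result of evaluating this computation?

Step-by-step:
emit(2) @ H0 ⇒ out+=2
tell(0) @ H1 ⇒ log+=0
H0 returns [2, 0]
H1 returns ([2, 0], (0))
H2 returns [([2, 0], (0))]
= [([2, 0], (0))]

Answer: [([2, 0], (0))]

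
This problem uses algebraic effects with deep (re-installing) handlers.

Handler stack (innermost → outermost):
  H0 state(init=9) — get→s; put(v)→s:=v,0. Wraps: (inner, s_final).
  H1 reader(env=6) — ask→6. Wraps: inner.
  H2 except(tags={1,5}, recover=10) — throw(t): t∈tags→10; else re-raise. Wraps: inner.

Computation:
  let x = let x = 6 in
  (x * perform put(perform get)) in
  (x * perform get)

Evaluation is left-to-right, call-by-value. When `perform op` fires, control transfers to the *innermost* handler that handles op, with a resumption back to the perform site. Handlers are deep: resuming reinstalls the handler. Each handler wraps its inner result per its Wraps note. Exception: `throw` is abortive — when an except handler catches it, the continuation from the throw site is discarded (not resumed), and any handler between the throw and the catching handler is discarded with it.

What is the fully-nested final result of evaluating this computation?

Working:
get @ H0 ⇒ 9
put(9) @ H0 ⇒ s:=9
get @ H0 ⇒ 9
H0 returns (0, 9)
H1 returns (0, 9)
H2 returns (0, 9)
= (0, 9)

Answer: (0, 9)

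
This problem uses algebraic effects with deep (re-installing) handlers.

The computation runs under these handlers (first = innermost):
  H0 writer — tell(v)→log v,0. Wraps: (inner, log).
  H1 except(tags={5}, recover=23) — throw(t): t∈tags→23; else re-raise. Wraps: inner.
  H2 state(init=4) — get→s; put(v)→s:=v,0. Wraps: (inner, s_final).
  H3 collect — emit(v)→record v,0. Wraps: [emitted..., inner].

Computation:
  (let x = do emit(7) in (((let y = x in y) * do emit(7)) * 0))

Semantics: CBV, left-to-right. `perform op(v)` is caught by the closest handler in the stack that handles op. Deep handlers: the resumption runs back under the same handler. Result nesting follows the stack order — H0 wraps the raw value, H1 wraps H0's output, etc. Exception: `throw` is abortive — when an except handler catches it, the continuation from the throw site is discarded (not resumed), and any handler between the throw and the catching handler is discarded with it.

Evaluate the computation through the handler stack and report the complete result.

Answer: [7, 7, ((0, ()), 4)]

Evaluation trace:
emit(7) @ H3 ⇒ out+=7
emit(7) @ H3 ⇒ out+=7
H0 returns (0, ())
H1 returns (0, ())
H2 returns ((0, ()), 4)
H3 returns [7, 7, ((0, ()), 4)]
= [7, 7, ((0, ()), 4)]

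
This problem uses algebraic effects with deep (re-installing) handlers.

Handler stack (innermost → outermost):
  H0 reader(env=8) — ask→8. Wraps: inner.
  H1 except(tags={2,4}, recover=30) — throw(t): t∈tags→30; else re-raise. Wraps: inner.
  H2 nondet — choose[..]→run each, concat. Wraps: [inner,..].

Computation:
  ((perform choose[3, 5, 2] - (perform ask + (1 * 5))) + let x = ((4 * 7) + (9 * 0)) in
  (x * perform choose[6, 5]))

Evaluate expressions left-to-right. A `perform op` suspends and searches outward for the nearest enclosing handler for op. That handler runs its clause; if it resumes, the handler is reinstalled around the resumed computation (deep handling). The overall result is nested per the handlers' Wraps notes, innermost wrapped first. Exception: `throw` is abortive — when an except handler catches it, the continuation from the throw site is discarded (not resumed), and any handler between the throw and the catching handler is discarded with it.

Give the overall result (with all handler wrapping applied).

Evaluation trace:
choose[3, 5, 2] @ H2
  branch[0] choose=3:
    ask @ H0 ⇒ 8
    choose[6, 5] @ H2
      branch[0] choose=6:
        H0 returns 158
        H1 returns 158
        H2 returns [158]
      branch[1] choose=5:
        H0 returns 130
        H1 returns 130
        H2 returns [130]
  branch[1] choose=5:
    ask @ H0 ⇒ 8
    choose[6, 5] @ H2
      branch[0] choose=6:
        H0 returns 160
        H1 returns 160
        H2 returns [160]
      branch[1] choose=5:
        H0 returns 132
        H1 returns 132
        H2 returns [132]
  branch[2] choose=2:
    ask @ H0 ⇒ 8
    choose[6, 5] @ H2
      branch[0] choose=6:
        H0 returns 157
        H1 returns 157
        H2 returns [157]
      branch[1] choose=5:
        H0 returns 129
        H1 returns 129
        H2 returns [129]
= [158, 130, 160, 132, 157, 129]

Answer: [158, 130, 160, 132, 157, 129]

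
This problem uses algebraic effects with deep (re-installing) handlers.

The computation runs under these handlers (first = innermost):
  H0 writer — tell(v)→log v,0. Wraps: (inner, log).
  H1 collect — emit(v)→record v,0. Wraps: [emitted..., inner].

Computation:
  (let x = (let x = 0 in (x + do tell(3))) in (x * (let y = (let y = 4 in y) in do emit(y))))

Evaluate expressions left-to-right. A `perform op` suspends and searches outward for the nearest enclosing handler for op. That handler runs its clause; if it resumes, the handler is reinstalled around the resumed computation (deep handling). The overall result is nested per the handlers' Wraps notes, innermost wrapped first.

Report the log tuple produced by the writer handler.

Working:
tell(3) @ H0 ⇒ log+=3
emit(4) @ H1 ⇒ out+=4
H0 returns (0, (3))
H1 returns [4, (0, (3))]
= [4, (0, (3))]

Answer: (3)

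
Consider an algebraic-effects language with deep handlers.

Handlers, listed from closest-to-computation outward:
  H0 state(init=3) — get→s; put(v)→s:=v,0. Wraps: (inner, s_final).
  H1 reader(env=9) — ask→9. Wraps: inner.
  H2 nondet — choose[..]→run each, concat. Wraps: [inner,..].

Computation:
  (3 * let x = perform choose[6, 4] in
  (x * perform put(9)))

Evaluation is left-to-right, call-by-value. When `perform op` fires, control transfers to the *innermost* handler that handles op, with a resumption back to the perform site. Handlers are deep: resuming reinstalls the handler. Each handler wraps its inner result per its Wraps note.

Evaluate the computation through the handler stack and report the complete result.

Answer: [(0, 9), (0, 9)]

Evaluation trace:
choose[6, 4] @ H2
  branch[0] choose=6:
    put(9) @ H0 ⇒ s:=9
    H0 returns (0, 9)
    H1 returns (0, 9)
    H2 returns [(0, 9)]
  branch[1] choose=4:
    put(9) @ H0 ⇒ s:=9
    H0 returns (0, 9)
    H1 returns (0, 9)
    H2 returns [(0, 9)]
= [(0, 9), (0, 9)]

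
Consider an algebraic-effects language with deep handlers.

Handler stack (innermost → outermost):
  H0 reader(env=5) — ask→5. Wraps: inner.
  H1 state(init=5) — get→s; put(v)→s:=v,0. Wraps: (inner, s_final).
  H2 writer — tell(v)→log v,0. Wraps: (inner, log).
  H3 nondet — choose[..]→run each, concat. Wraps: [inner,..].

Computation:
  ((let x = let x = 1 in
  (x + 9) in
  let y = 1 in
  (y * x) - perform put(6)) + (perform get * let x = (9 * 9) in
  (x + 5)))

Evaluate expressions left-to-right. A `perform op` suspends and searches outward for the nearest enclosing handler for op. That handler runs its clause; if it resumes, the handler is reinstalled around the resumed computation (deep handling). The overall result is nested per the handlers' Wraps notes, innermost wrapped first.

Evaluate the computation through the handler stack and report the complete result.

Answer: [((526, 6), ())]

Step-by-step:
put(6) @ H1 ⇒ s:=6
get @ H1 ⇒ 6
H0 returns 526
H1 returns (526, 6)
H2 returns ((526, 6), ())
H3 returns [((526, 6), ())]
= [((526, 6), ())]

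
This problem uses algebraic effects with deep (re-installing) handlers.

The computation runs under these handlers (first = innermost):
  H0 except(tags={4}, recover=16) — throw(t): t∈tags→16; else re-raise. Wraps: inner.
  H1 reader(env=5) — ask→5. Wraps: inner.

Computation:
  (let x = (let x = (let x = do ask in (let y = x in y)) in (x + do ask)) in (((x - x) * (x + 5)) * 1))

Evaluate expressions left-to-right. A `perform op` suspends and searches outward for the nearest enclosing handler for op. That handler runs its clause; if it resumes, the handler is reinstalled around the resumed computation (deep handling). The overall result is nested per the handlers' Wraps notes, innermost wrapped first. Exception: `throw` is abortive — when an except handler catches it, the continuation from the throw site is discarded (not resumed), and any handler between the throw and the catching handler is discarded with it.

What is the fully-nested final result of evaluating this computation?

Answer: 0

Working:
ask @ H1 ⇒ 5
ask @ H1 ⇒ 5
H0 returns 0
H1 returns 0
= 0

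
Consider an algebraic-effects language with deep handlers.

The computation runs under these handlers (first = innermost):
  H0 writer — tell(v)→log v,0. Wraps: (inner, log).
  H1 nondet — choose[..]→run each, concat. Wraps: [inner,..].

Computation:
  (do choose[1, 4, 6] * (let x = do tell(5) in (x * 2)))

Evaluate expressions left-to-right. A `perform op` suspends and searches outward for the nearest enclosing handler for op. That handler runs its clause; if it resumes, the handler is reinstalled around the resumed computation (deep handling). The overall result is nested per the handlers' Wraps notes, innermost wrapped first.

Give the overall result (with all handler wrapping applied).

Step-by-step:
choose[1, 4, 6] @ H1
  branch[0] choose=1:
    tell(5) @ H0 ⇒ log+=5
    H0 returns (0, (5))
    H1 returns [(0, (5))]
  branch[1] choose=4:
    tell(5) @ H0 ⇒ log+=5
    H0 returns (0, (5))
    H1 returns [(0, (5))]
  branch[2] choose=6:
    tell(5) @ H0 ⇒ log+=5
    H0 returns (0, (5))
    H1 returns [(0, (5))]
= [(0, (5)), (0, (5)), (0, (5))]

Answer: [(0, (5)), (0, (5)), (0, (5))]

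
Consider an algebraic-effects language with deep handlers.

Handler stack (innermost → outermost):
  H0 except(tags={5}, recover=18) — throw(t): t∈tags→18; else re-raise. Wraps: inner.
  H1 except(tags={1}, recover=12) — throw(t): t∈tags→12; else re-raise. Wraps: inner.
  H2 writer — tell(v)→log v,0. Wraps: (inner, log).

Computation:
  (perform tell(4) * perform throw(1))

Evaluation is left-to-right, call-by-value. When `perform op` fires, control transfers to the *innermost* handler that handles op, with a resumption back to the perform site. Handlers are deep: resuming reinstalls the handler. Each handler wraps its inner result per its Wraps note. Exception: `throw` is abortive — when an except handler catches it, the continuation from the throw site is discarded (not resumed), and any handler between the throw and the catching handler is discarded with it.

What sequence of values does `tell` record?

Answer: (4)

Evaluation trace:
tell(4) @ H2 ⇒ log+=4
throw(1) @ H0 re-raised
throw(1) @ H1 caught ⇒ 12
H2 returns (12, (4))
= (12, (4))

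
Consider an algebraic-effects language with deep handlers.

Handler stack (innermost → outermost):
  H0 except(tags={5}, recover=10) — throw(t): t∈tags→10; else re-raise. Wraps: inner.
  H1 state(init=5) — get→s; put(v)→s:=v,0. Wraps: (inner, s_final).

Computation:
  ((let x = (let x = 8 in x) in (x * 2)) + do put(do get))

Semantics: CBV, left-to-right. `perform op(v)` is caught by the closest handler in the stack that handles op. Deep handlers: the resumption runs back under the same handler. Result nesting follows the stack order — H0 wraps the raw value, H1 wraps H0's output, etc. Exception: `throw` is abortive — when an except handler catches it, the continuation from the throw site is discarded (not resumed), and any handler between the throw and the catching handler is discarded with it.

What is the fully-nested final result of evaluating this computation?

Step-by-step:
get @ H1 ⇒ 5
put(5) @ H1 ⇒ s:=5
H0 returns 16
H1 returns (16, 5)
= (16, 5)

Answer: (16, 5)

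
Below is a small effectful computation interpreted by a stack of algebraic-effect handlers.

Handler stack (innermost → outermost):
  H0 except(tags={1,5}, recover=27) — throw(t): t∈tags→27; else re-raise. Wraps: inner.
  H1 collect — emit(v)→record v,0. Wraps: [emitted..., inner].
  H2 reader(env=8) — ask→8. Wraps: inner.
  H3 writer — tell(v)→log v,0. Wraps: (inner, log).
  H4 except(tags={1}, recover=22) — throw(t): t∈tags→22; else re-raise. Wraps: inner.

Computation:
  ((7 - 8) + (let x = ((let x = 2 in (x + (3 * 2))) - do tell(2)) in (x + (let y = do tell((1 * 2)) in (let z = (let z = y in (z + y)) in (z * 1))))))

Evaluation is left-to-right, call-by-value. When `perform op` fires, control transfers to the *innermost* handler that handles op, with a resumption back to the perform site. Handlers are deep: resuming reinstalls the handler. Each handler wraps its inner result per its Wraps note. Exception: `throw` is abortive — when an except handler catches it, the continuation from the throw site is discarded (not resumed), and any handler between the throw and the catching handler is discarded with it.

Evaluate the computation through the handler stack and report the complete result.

Step-by-step:
tell(2) @ H3 ⇒ log+=2
tell(2) @ H3 ⇒ log+=2
H0 returns 7
H1 returns [7]
H2 returns [7]
H3 returns ([7], (2, 2))
H4 returns ([7], (2, 2))
= ([7], (2, 2))

Answer: ([7], (2, 2))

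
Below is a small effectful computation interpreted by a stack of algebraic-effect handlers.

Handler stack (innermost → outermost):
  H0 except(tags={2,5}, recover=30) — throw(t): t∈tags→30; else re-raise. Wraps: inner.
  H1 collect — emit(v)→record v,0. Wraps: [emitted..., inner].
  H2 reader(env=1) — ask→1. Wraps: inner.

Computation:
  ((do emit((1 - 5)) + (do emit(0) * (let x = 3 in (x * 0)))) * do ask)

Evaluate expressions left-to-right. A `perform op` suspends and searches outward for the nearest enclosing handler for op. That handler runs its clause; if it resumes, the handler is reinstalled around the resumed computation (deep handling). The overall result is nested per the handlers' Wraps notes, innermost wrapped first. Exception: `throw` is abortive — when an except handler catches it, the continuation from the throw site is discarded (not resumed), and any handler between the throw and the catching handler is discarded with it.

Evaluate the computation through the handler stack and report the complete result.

Evaluation trace:
emit(-4) @ H1 ⇒ out+=-4
emit(0) @ H1 ⇒ out+=0
ask @ H2 ⇒ 1
H0 returns 0
H1 returns [-4, 0, 0]
H2 returns [-4, 0, 0]
= [-4, 0, 0]

Answer: [-4, 0, 0]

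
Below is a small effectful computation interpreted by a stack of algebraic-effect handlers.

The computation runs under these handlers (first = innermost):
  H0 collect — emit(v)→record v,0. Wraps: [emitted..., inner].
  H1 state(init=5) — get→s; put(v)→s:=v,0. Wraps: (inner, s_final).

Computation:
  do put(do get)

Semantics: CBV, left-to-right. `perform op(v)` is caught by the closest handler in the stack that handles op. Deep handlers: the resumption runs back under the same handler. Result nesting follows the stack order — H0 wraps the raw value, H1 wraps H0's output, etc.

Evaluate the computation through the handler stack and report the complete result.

Answer: ([0], 5)

Working:
get @ H1 ⇒ 5
put(5) @ H1 ⇒ s:=5
H0 returns [0]
H1 returns ([0], 5)
= ([0], 5)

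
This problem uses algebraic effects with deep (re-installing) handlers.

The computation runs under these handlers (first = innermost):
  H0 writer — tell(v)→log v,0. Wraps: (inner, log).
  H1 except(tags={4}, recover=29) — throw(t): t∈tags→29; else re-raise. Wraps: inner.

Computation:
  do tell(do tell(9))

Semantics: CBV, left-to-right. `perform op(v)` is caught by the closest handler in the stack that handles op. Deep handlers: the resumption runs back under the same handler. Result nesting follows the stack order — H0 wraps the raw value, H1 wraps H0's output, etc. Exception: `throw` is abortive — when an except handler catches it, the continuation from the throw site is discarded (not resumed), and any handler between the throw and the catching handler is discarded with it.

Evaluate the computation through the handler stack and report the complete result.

Answer: (0, (9, 0))

Working:
tell(9) @ H0 ⇒ log+=9
tell(0) @ H0 ⇒ log+=0
H0 returns (0, (9, 0))
H1 returns (0, (9, 0))
= (0, (9, 0))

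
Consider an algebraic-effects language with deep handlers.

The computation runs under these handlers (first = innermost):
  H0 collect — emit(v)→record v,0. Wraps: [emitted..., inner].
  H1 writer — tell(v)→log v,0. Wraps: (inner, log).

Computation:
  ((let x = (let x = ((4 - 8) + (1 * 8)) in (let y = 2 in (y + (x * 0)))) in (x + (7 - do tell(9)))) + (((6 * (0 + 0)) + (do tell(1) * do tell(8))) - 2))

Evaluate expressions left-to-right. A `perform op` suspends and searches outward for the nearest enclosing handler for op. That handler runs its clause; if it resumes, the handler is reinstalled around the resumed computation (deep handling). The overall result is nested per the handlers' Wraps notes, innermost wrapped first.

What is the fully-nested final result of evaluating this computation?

Evaluation trace:
tell(9) @ H1 ⇒ log+=9
tell(1) @ H1 ⇒ log+=1
tell(8) @ H1 ⇒ log+=8
H0 returns [7]
H1 returns ([7], (9, 1, 8))
= ([7], (9, 1, 8))

Answer: ([7], (9, 1, 8))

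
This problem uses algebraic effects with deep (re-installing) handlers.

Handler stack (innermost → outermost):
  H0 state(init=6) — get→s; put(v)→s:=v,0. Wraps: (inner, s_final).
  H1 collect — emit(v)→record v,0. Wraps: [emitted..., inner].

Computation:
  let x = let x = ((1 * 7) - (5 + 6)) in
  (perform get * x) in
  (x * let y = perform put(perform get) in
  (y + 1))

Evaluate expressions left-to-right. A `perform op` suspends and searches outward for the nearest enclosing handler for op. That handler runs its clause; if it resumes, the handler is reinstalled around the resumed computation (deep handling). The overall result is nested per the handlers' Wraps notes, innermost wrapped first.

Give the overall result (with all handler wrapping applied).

Answer: [(-24, 6)]

Step-by-step:
get @ H0 ⇒ 6
get @ H0 ⇒ 6
put(6) @ H0 ⇒ s:=6
H0 returns (-24, 6)
H1 returns [(-24, 6)]
= [(-24, 6)]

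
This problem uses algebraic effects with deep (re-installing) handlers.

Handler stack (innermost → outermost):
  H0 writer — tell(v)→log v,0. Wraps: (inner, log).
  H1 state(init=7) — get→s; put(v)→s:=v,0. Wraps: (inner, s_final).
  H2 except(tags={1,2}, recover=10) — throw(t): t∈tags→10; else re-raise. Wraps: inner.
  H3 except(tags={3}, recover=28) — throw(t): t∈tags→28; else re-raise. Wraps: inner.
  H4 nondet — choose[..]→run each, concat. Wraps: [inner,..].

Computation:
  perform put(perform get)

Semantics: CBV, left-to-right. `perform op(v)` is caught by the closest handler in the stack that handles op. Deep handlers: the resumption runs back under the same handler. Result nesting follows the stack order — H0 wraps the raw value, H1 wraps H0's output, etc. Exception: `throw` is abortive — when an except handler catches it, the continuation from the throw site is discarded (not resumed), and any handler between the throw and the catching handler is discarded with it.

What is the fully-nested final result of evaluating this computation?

Answer: [((0, ()), 7)]

Step-by-step:
get @ H1 ⇒ 7
put(7) @ H1 ⇒ s:=7
H0 returns (0, ())
H1 returns ((0, ()), 7)
H2 returns ((0, ()), 7)
H3 returns ((0, ()), 7)
H4 returns [((0, ()), 7)]
= [((0, ()), 7)]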